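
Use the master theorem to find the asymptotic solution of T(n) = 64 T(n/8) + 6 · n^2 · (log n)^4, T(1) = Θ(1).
T(n) = Θ(n^2 · (log n)^5)

Here log_8 64 = 2 and f(n) = 6 · n^2 · (log n)^4 = Θ(n^(log_8 64) · (log n)^4). This is the extended Case 2 of the master theorem (f matches the critical exponent up to log factors), giving T(n) = Θ(n^(log_8 64) · (log n)^(4+1)) = Θ(n^2 · (log n)^5).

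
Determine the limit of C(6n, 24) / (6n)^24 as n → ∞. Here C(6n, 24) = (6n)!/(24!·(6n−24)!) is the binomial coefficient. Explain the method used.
lim = 1/24! = 1/620448401733239439360000

With N = 6n → ∞: C(N, 24) / N^24 = [N(N−1)…(N−23)] / (24! · N^24) = (1/24!) · 1 · (1 − 1/(6n)) · … · (1 − 23/(6n)). Each factor → 1 as N → ∞, so the limit is 1/24! = 1/620448401733239439360000.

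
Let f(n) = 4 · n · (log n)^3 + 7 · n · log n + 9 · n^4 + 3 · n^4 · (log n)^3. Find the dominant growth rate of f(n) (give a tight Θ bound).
f(n) ∈ Θ(n^4 · (log n)^3)

Compare the terms by growth order. For large n, n^a · (log n)^b dominates n^a' · (log n)^b' iff a > a', or (a = a' and b > b'). Ranking the 4 terms shows the dominant one is 3 · n^4 · (log n)^3. Hence f(n) ∈ Θ(n^4 · (log n)^3).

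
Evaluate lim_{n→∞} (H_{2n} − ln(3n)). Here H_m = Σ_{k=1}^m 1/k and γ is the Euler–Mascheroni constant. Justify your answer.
lim = ln(2/3) + γ

By Euler-Maclaurin, H_m = ln m + γ + O(1/m). So
  H_{2n} − ln(3n) = ln(2n) + γ − ln(3n) + O(1/n)
                       = ln(2/3) + γ + O(1/n).
Hence the limit is ln(2/3) + γ.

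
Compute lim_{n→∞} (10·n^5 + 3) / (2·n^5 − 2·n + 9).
lim = 10/2 = 5

For large n the leading n^5 terms dominate both numerator and denominator. Dividing top and bottom by n^5, every other term tends to 0, leaving 10/2 = 5.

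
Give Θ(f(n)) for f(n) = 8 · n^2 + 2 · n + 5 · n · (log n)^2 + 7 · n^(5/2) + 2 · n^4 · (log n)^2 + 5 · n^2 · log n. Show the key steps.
f(n) ∈ Θ(n^4 · (log n)^2)

Compare the terms by growth order. For large n, n^a · (log n)^b dominates n^a' · (log n)^b' iff a > a', or (a = a' and b > b'). Ranking the 6 terms shows the dominant one is 2 · n^4 · (log n)^2. Hence f(n) ∈ Θ(n^4 · (log n)^2).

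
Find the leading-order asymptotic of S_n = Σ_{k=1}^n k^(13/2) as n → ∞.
S_n ~ (2/15) · n^(15/2)

Integral comparison: Σ_{k=1}^n k^(13/2) = ∫_0^n x^(13/2) dx + O(n^(13/2)). The integral is n^(1 + 13/2) / (1 + 13/2) = n^((13+2)/2) / ((13+2)/2) = (2/15) · n^(15/2).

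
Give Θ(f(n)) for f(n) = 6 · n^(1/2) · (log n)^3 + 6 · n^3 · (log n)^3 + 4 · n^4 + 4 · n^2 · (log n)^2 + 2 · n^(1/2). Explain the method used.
f(n) ∈ Θ(n^4)

Compare the terms by growth order. For large n, n^a · (log n)^b dominates n^a' · (log n)^b' iff a > a', or (a = a' and b > b'). Ranking the 5 terms shows the dominant one is 4 · n^4. Hence f(n) ∈ Θ(n^4).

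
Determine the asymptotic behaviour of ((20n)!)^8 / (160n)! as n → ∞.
((20n)!)^8/(160n)! ~ ((2π·20n)^(7/2) / sqrt(8)) · 8^(−8·20n)  →  0

Write N = 20n. Stirling: N! ~ sqrt(2π N)(N/e)^N and (8N)! ~ sqrt(2π·8N)·(8N/e)^(8N).
  (N!)^8/(8N)! ~ (2π N)^(8/2) (N/e)^(8N) / [sqrt(2π·8N) (8N/e)^(8N)]
     = (2π N)^(8/2) / sqrt(2π·8N) · (N/(8N))^(8N)
     = (2π N)^((8−1)/2) / sqrt(8) · 8^(−8N).
Since 8^8 > 1, the factor 8^(−8N) decays exponentially, so the ratio → 0. Substituting N = 20n gives the stated form.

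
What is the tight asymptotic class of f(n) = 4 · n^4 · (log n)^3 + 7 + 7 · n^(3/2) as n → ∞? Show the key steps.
f(n) ∈ Θ(n^4 · (log n)^3)

Compare the terms by growth order. For large n, n^a · (log n)^b dominates n^a' · (log n)^b' iff a > a', or (a = a' and b > b'). Ranking the 3 terms shows the dominant one is 4 · n^4 · (log n)^3. Hence f(n) ∈ Θ(n^4 · (log n)^3).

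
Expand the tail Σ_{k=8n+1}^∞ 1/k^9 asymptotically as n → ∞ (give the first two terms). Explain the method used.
Σ_{k>8n} 1/k^9 = 1/(8 · (8n)^8) − 1/(2 · (8n)^9) + O(1/(8n)^10)

Compare to the integral: ∫_{8n}^∞ x^(−9) dx = [−x^(−8)/8]_{8n}^∞ = 1/((9−1)·(8n)^8). The Euler-Maclaurin correction adds −f(8n)/2 = −1/(2·(8n)^9). Euler-Maclaurin then gives
  Σ_{k>8n} 1/k^9 = ∫_{8n}^∞ dx/x^9 − 1/(2·(8n)^9) + O(1/(8n)^10).
(Equivalently this is ζ(9) − Σ_{k≤8n} 1/k^9.)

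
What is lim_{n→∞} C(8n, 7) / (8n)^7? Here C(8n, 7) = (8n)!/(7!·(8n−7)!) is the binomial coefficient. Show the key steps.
lim = 1/7! = 1/5040

With N = 8n → ∞: C(N, 7) / N^7 = [N(N−1)…(N−6)] / (7! · N^7) = (1/7!) · 1 · (1 − 1/(8n)) · … · (1 − 6/(8n)). Each factor → 1 as N → ∞, so the limit is 1/7! = 1/5040.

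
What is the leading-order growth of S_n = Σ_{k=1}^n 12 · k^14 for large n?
S_n ~ 4 · n^15 / 5

By integral comparison (Euler-Maclaurin), Σ_{k=1}^n 12 · k^14 = 12 · ∫_0^n x^14 dx + O(n^14) = 12 · n^15/15 = 4 · n^15 / 5 + O(n^14). (Equivalently, Faulhaber's formula gives the same leading term.)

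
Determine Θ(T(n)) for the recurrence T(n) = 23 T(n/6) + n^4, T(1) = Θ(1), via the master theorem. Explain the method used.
T(n) = Θ(n^4)

log_6 23 ≈ 1.750. f(n) = n^4 dominates n^(log_6 23) since 4 > 1.750, and the regularity condition a·f(n/b) = 23·(n/6)^4 = (23/1296)·n^4 ≤ c·f(n) holds with c = 23/1296 ≈ 0.0177 < 1. So this is Case 3: T(n) = Θ(f(n)) = Θ(n^4).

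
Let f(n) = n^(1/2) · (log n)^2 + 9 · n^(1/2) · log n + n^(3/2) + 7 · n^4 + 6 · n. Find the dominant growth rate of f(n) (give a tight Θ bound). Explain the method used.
f(n) ∈ Θ(n^4)

Compare the terms by growth order. For large n, n^a · (log n)^b dominates n^a' · (log n)^b' iff a > a', or (a = a' and b > b'). Ranking the 5 terms shows the dominant one is 7 · n^4. Hence f(n) ∈ Θ(n^4).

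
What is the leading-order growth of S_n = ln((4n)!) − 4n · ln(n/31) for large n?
S_n ~ 4n · (ln 124 − 1) + O(ln n)

Stirling: ln((4n)!) = 4n ln(4n) − 4n + O(ln n).
  S_n = 4n ln(4n) − 4n − 4n ln(n/31) + O(ln n)
      = 4n ln(4n) − 4n ln n + 4n ln 31 − 4n + O(ln n)
      = 4n ln 4 + 4n ln 31 − 4n + O(ln n)
      = 4n (ln 124 − 1) + O(ln n).
Numerically ln(124) − 1 ≈ 3.8203.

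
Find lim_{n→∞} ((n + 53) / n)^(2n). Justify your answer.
lim = e^106

Rewrite as (1 + 53/n)^(2n). By the standard limit (1 + x/n)^n → e^x, we have (1 + 53/n)^n → e^53, and raising to the 2nd power gives e^106.
More precisely, ln[(1 + 53/n)^(2n)] = 2n · ln(1 + 53/n) = 2n · (53/n + O(1/n^2)) = 106 + O(1/n) → 106.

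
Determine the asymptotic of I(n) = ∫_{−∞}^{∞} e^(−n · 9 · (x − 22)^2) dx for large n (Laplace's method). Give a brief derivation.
I(n) = sqrt(π/(9n))

Here φ(x) = 9 · (x − 22)^2 has its unique minimum at x* = 22 with φ(x*) = 0 and φ''(x*) = 18. Laplace's method gives
  I(n) ~ e^(−n φ(x*)) · sqrt(2π / (n · φ''(x*))) = sqrt(2π / (18n)) = sqrt(π/(9n)).
This is exact: substituting u = (x − 22)·sqrt(9n) gives I(n) = (1/sqrt(9n)) ∫_{−∞}^{∞} e^(−u^2) du = sqrt(π/(9n)).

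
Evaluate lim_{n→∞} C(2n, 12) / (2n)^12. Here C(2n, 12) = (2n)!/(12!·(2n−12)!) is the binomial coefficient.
lim = 1/12! = 1/479001600

With N = 2n → ∞: C(N, 12) / N^12 = [N(N−1)…(N−11)] / (12! · N^12) = (1/12!) · 1 · (1 − 1/(2n)) · … · (1 − 11/(2n)). Each factor → 1 as N → ∞, so the limit is 1/12! = 1/479001600.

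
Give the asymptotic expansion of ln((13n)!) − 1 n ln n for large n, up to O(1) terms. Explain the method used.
ln((13n)!) − 1 n ln n = 12 n ln n + 13(ln 13 − 1) n + (1/2) ln(2π·13n) + O(1/n)

Stirling: ln((13n)!) = 13n ln(13n) − 13n + (1/2) ln(2π·13n) + O(1/n).
Expand 13n ln(13n) = 13n (ln n + ln 13) = 13n ln n + 13n ln 13.
Subtract 1n ln n: leading term is (13 − 1) n ln n = 12 n ln n. The next term is 13n ln 13 − 13n = 13(ln 13 − 1) n. Then the (1/2) ln(2π·13n) correction.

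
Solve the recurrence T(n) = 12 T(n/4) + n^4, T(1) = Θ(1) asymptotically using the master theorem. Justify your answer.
T(n) = Θ(n^4)

log_4 12 ≈ 1.792. f(n) = n^4 dominates n^(log_4 12) since 4 > 1.792, and the regularity condition a·f(n/b) = 12·(n/4)^4 = (12/256)·n^4 ≤ c·f(n) holds with c = 12/256 ≈ 0.0469 < 1. So this is Case 3: T(n) = Θ(f(n)) = Θ(n^4).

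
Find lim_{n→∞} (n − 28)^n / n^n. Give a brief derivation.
lim = e^(−28)

Rewrite as (1 − 28/n)^(n). By the standard limit (1 + x/n)^n → e^x, we have (1 − 28/n)^n → e^(−28), and raising to the 1st power gives e^(−28).
More precisely, ln[(1 − 28/n)^(n)] = n · ln(1 − 28/n) = n · (-28/n + O(1/n^2)) = -28 + O(1/n) → -28.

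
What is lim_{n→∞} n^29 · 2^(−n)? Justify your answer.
lim = 0

Exponentials with base > 1 dominate every fixed polynomial: for any fixed c, n^c / 2^n → 0 as n → ∞ (e.g. by the ratio test, or by writing 2^n = e^(n ln 2) and noting e^(n ln 2) / n^c → ∞). Hence n^29 · 2^(−n) = n^29 / 2^n → 0.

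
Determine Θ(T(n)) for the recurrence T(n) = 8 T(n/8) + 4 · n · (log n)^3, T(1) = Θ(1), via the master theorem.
T(n) = Θ(n · (log n)^4)

Here log_8 8 = 1 and f(n) = 4 · n · (log n)^3 = Θ(n^(log_8 8) · (log n)^3). This is the extended Case 2 of the master theorem (f matches the critical exponent up to log factors), giving T(n) = Θ(n^(log_8 8) · (log n)^(3+1)) = Θ(n · (log n)^4).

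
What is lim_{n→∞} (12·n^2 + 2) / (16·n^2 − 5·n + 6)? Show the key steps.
lim = 12/16 = 3/4

For large n the leading n^2 terms dominate both numerator and denominator. Dividing top and bottom by n^2, every other term tends to 0, leaving 12/16 = 3/4.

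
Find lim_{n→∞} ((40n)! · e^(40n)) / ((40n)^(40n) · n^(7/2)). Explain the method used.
lim = 0

Stirling: (40n)! ~ sqrt(2π·40n) · (40n/e)^(40n). Hence
  (40n)! · e^(40n) / (40n)^(40n) ~ sqrt(2π·40n).
Dividing by n^(7/2): sqrt(2π·40n) / n^(7/2) = sqrt(2π·40) · n^((1−7)/2), so the expression behaves like sqrt(2π·40) · n^((1−7)/2) → 0.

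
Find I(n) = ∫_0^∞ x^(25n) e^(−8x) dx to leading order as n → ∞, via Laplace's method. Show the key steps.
I(n) ~ (sqrt(2π·25n) / 8) · (25n/(8e))^(25n)

Write the integrand as exp(25n ln x − 8x) and set f(x) = 25n ln x − 8x. Then f'(x) = 25n/x − 8 = 0 at x* = 25n/8, and f''(x*) = −25n/x*^2 = −8^2/(25n). Laplace's method (interior maximum) gives
  I(n) ~ e^(f(x*)) · sqrt(2π / |f''(x*)|)
        = exp(25n ln(25n/8) − 25n) · sqrt(2π · 25n / 8^2)
        = (25n/8)^(25n) e^(−25n) · sqrt(2π·25n) / 8
        = (sqrt(2π·25n) / 8) · (25n/(8e))^(25n).
This matches Γ(25n+1)/8^(25n+1) with Stirling applied to Γ.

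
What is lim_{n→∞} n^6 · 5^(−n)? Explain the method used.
lim = 0

Exponentials with base > 1 dominate every fixed polynomial: for any fixed c, n^c / 5^n → 0 as n → ∞ (e.g. by the ratio test, or by writing 5^n = e^(n ln 5) and noting e^(n ln 5) / n^c → ∞). Hence n^6 · 5^(−n) = n^6 / 5^n → 0.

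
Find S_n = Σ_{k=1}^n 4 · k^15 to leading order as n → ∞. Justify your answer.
S_n ~ n^16 / 4

By integral comparison (Euler-Maclaurin), Σ_{k=1}^n 4 · k^15 = 4 · ∫_0^n x^15 dx + O(n^15) = 4 · n^16/16 = n^16 / 4 + O(n^15). (Equivalently, Faulhaber's formula gives the same leading term.)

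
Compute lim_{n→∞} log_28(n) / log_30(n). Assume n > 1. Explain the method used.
lim = ln(30) / ln(28) = log_28(30)

Change of base: log_28(n) = ln n / ln 28 and log_30(n) = ln n / ln 30. The ratio is (ln n / ln 28) · (ln 30 / ln n) = ln 30 / ln 28, a constant independent of n. So the limit is ln 30 / ln 28 = log_28(30).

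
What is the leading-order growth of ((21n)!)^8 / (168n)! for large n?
((21n)!)^8/(168n)! ~ ((2π·21n)^(7/2) / sqrt(8)) · 8^(−8·21n)  →  0

Write N = 21n. Stirling: N! ~ sqrt(2π N)(N/e)^N and (8N)! ~ sqrt(2π·8N)·(8N/e)^(8N).
  (N!)^8/(8N)! ~ (2π N)^(8/2) (N/e)^(8N) / [sqrt(2π·8N) (8N/e)^(8N)]
     = (2π N)^(8/2) / sqrt(2π·8N) · (N/(8N))^(8N)
     = (2π N)^((8−1)/2) / sqrt(8) · 8^(−8N).
Since 8^8 > 1, the factor 8^(−8N) decays exponentially, so the ratio → 0. Substituting N = 21n gives the stated form.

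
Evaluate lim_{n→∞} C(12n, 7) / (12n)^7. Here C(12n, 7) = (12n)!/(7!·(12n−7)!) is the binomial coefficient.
lim = 1/7! = 1/5040

With N = 12n → ∞: C(N, 7) / N^7 = [N(N−1)…(N−6)] / (7! · N^7) = (1/7!) · 1 · (1 − 1/(12n)) · … · (1 − 6/(12n)). Each factor → 1 as N → ∞, so the limit is 1/7! = 1/5040.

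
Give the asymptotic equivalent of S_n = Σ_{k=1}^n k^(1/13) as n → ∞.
S_n ~ (13/14) · n^(14/13)

Integral comparison: Σ_{k=1}^n k^(1/13) = ∫_0^n x^(1/13) dx + O(n^(1/13)). The integral is n^(1 + 1/13) / (1 + 1/13) = n^((1+13)/13) / ((1+13)/13) = (13/14) · n^(14/13).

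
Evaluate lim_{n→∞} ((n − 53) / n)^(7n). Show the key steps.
lim = e^(−371)

Rewrite as (1 − 53/n)^(7n). By the standard limit (1 + x/n)^n → e^x, we have (1 − 53/n)^n → e^(−53), and raising to the 7th power gives e^(−371).
More precisely, ln[(1 − 53/n)^(7n)] = 7n · ln(1 − 53/n) = 7n · (-53/n + O(1/n^2)) = -371 + O(1/n) → -371.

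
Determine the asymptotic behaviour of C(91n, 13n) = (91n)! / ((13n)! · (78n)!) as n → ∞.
C(91n, 13n) ~ (823543/46656)^(13n) · sqrt(7/(12π·13n))

Write N = 13n. Apply Stirling to each factorial:
  (7N)! ~ sqrt(2π·7N) · (7N/e)^(7N),
  N! ~ sqrt(2π N) · (N/e)^N,
  (6N)! ~ sqrt(2π·6N) · (6N/e)^(6N).
The exponential factors combine to (7N)^(7N) / (N^N · (6N)^(6N)) = 7^(7N)/6^(6N) = (7^7/6^6)^N = (823543/46656)^N.
The square-root prefactors combine to sqrt(2π·7N) / (sqrt(2π N)·sqrt(2π·6N)) = sqrt(7 / (2π·6·N)) = sqrt(7/(12π·13n)).
Substituting N = 13n: C(91n, 13n) ~ (823543/46656)^(13n) · sqrt(7/(12π·13n)).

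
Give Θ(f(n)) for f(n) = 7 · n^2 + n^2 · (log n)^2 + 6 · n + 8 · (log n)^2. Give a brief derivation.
f(n) ∈ Θ(n^2 · (log n)^2)

Compare the terms by growth order. For large n, n^a · (log n)^b dominates n^a' · (log n)^b' iff a > a', or (a = a' and b > b'). Ranking the 4 terms shows the dominant one is n^2 · (log n)^2. Hence f(n) ∈ Θ(n^2 · (log n)^2).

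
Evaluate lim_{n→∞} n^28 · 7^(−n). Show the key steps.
lim = 0

Exponentials with base > 1 dominate every fixed polynomial: for any fixed c, n^c / 7^n → 0 as n → ∞ (e.g. by the ratio test, or by writing 7^n = e^(n ln 7) and noting e^(n ln 7) / n^c → ∞). Hence n^28 · 7^(−n) = n^28 / 7^n → 0.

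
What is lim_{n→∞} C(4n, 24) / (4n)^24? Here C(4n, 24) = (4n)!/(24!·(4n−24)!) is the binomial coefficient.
lim = 1/24! = 1/620448401733239439360000

With N = 4n → ∞: C(N, 24) / N^24 = [N(N−1)…(N−23)] / (24! · N^24) = (1/24!) · 1 · (1 − 1/(4n)) · … · (1 − 23/(4n)). Each factor → 1 as N → ∞, so the limit is 1/24! = 1/620448401733239439360000.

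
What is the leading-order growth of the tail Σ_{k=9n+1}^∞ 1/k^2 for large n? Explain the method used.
Σ_{k>9n} 1/k^2 ~ 1/(1 · (9n))

Compare to the integral: ∫_{9n}^∞ x^(−2) dx = [−x^(−1)/1]_{9n}^∞ = 1/((2−1)·(9n)). Euler-Maclaurin then gives
  Σ_{k>9n} 1/k^2 = ∫_{9n}^∞ dx/x^2 − 1/(2·(9n)^2) + O(1/(9n)^3).
(Equivalently this is ζ(2) − Σ_{k≤9n} 1/k^2.)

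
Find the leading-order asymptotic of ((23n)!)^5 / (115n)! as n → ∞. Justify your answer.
((23n)!)^5/(115n)! ~ ((2π·23n)^(4/2) / sqrt(5)) · 5^(−5·23n)  →  0

Write N = 23n. Stirling: N! ~ sqrt(2π N)(N/e)^N and (5N)! ~ sqrt(2π·5N)·(5N/e)^(5N).
  (N!)^5/(5N)! ~ (2π N)^(5/2) (N/e)^(5N) / [sqrt(2π·5N) (5N/e)^(5N)]
     = (2π N)^(5/2) / sqrt(2π·5N) · (N/(5N))^(5N)
     = (2π N)^((5−1)/2) / sqrt(5) · 5^(−5N).
Since 5^5 > 1, the factor 5^(−5N) decays exponentially, so the ratio → 0. Substituting N = 23n gives the stated form.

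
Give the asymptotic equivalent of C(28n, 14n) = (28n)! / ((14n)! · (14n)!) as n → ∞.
C(28n, 14n) ~ (4)^(14n) · sqrt(1/(π·14n))

Write N = 14n. Apply Stirling to each factorial:
  (2N)! ~ sqrt(2π·2N) · (2N/e)^(2N),
  N! ~ sqrt(2π N) · (N/e)^N,
  (1N)! ~ sqrt(2π·1N) · (1N/e)^(1N).
The exponential factors combine to (2N)^(2N) / (N^N · (1N)^(1N)) = 2^(2N)/1^(1N) = (2^2/1^1)^N = (4)^N.
The square-root prefactors combine to sqrt(2π·2N) / (sqrt(2π N)·sqrt(2π·1N)) = sqrt(2 / (2π·1·N)) = sqrt(1/(π·14n)).
Substituting N = 14n: C(28n, 14n) ~ (4)^(14n) · sqrt(1/(π·14n)).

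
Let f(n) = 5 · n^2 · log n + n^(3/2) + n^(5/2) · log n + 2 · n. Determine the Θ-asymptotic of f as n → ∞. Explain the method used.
f(n) ∈ Θ(n^(5/2) · log n)

Compare the terms by growth order. For large n, n^a · (log n)^b dominates n^a' · (log n)^b' iff a > a', or (a = a' and b > b'). Ranking the 4 terms shows the dominant one is n^(5/2) · log n. Hence f(n) ∈ Θ(n^(5/2) · log n).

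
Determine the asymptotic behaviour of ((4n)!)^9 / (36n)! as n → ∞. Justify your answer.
((4n)!)^9/(36n)! ~ ((2π·4n)^(8/2) / 3) · 9^(−9·4n)  →  0

Write N = 4n. Stirling: N! ~ sqrt(2π N)(N/e)^N and (9N)! ~ sqrt(2π·9N)·(9N/e)^(9N).
  (N!)^9/(9N)! ~ (2π N)^(9/2) (N/e)^(9N) / [sqrt(2π·9N) (9N/e)^(9N)]
     = (2π N)^(9/2) / sqrt(2π·9N) · (N/(9N))^(9N)
     = (2π N)^((9−1)/2) / 3 · 9^(−9N).
Since 9^9 > 1, the factor 9^(−9N) decays exponentially, so the ratio → 0. Substituting N = 4n gives the stated form.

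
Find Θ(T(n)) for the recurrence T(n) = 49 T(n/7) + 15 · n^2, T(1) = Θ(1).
T(n) = Θ(n^2 log n)

log_7 49 = 2, and f(n) = 15 · n^2 = Θ(n^(log_7 49)). This is Case 2 of the master theorem: T(n) = Θ(f(n) · log n) = Θ(n^2 log n).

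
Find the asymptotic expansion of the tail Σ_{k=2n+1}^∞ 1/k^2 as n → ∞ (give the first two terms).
Σ_{k>2n} 1/k^2 = 1/(1 · (2n)) − 1/(2 · (2n)^2) + O(1/(2n)^3)

Compare to the integral: ∫_{2n}^∞ x^(−2) dx = [−x^(−1)/1]_{2n}^∞ = 1/((2−1)·(2n)). The Euler-Maclaurin correction adds −f(2n)/2 = −1/(2·(2n)^2). Euler-Maclaurin then gives
  Σ_{k>2n} 1/k^2 = ∫_{2n}^∞ dx/x^2 − 1/(2·(2n)^2) + O(1/(2n)^3).
(Equivalently this is ζ(2) − Σ_{k≤2n} 1/k^2.)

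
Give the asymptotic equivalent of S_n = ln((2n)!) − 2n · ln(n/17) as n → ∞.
S_n ~ 2n · (ln 34 − 1) + O(ln n)

Stirling: ln((2n)!) = 2n ln(2n) − 2n + O(ln n).
  S_n = 2n ln(2n) − 2n − 2n ln(n/17) + O(ln n)
      = 2n ln(2n) − 2n ln n + 2n ln 17 − 2n + O(ln n)
      = 2n ln 2 + 2n ln 17 − 2n + O(ln n)
      = 2n (ln 34 − 1) + O(ln n).
Numerically ln(34) − 1 ≈ 2.5264.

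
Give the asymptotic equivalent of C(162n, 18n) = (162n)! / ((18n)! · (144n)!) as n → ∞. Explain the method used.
C(162n, 18n) ~ (387420489/16777216)^(18n) · sqrt(9/(16π·18n))

Write N = 18n. Apply Stirling to each factorial:
  (9N)! ~ sqrt(2π·9N) · (9N/e)^(9N),
  N! ~ sqrt(2π N) · (N/e)^N,
  (8N)! ~ sqrt(2π·8N) · (8N/e)^(8N).
The exponential factors combine to (9N)^(9N) / (N^N · (8N)^(8N)) = 9^(9N)/8^(8N) = (9^9/8^8)^N = (387420489/16777216)^N.
The square-root prefactors combine to sqrt(2π·9N) / (sqrt(2π N)·sqrt(2π·8N)) = sqrt(9 / (2π·8·N)) = sqrt(9/(16π·18n)).
Substituting N = 18n: C(162n, 18n) ~ (387420489/16777216)^(18n) · sqrt(9/(16π·18n)).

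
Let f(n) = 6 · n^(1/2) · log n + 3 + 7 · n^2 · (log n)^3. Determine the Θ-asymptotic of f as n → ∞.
f(n) ∈ Θ(n^2 · (log n)^3)

Compare the terms by growth order. For large n, n^a · (log n)^b dominates n^a' · (log n)^b' iff a > a', or (a = a' and b > b'). Ranking the 3 terms shows the dominant one is 7 · n^2 · (log n)^3. Hence f(n) ∈ Θ(n^2 · (log n)^3).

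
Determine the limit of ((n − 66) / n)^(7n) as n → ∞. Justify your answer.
lim = e^(−462)

Rewrite as (1 − 66/n)^(7n). By the standard limit (1 + x/n)^n → e^x, we have (1 − 66/n)^n → e^(−66), and raising to the 7th power gives e^(−462).
More precisely, ln[(1 − 66/n)^(7n)] = 7n · ln(1 − 66/n) = 7n · (-66/n + O(1/n^2)) = -462 + O(1/n) → -462.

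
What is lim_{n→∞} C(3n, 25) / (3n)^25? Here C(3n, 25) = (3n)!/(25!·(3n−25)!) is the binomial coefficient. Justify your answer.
lim = 1/25! = 1/15511210043330985984000000

With N = 3n → ∞: C(N, 25) / N^25 = [N(N−1)…(N−24)] / (25! · N^25) = (1/25!) · 1 · (1 − 1/(3n)) · … · (1 − 24/(3n)). Each factor → 1 as N → ∞, so the limit is 1/25! = 1/15511210043330985984000000.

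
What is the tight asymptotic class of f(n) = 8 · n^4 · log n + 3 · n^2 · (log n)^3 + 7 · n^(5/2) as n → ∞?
f(n) ∈ Θ(n^4 · log n)

Compare the terms by growth order. For large n, n^a · (log n)^b dominates n^a' · (log n)^b' iff a > a', or (a = a' and b > b'). Ranking the 3 terms shows the dominant one is 8 · n^4 · log n. Hence f(n) ∈ Θ(n^4 · log n).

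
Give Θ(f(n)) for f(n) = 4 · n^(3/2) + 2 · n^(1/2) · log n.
f(n) ∈ Θ(n^(3/2))

Compare the terms by growth order. For large n, n^a · (log n)^b dominates n^a' · (log n)^b' iff a > a', or (a = a' and b > b'). Ranking the 2 terms shows the dominant one is 4 · n^(3/2). Hence f(n) ∈ Θ(n^(3/2)).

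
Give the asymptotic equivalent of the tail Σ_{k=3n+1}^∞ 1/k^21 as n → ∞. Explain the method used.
Σ_{k>3n} 1/k^21 ~ 1/(20 · (3n)^20)

Compare to the integral: ∫_{3n}^∞ x^(−21) dx = [−x^(−20)/20]_{3n}^∞ = 1/((21−1)·(3n)^20). Euler-Maclaurin then gives
  Σ_{k>3n} 1/k^21 = ∫_{3n}^∞ dx/x^21 − 1/(2·(3n)^21) + O(1/(3n)^22).
(Equivalently this is ζ(21) − Σ_{k≤3n} 1/k^21.)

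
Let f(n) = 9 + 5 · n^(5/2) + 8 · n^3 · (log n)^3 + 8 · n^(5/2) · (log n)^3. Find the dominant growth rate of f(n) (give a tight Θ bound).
f(n) ∈ Θ(n^3 · (log n)^3)

Compare the terms by growth order. For large n, n^a · (log n)^b dominates n^a' · (log n)^b' iff a > a', or (a = a' and b > b'). Ranking the 4 terms shows the dominant one is 8 · n^3 · (log n)^3. Hence f(n) ∈ Θ(n^3 · (log n)^3).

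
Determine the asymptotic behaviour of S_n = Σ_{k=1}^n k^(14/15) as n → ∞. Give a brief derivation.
S_n ~ (15/29) · n^(29/15)

Integral comparison: Σ_{k=1}^n k^(14/15) = ∫_0^n x^(14/15) dx + O(n^(14/15)). The integral is n^(1 + 14/15) / (1 + 14/15) = n^((14+15)/15) / ((14+15)/15) = (15/29) · n^(29/15).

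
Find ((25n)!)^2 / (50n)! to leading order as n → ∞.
((25n)!)^2/(50n)! ~ ((2π·25n)^(1/2) / sqrt(2)) · 2^(−2·25n)  →  0

Write N = 25n. Stirling: N! ~ sqrt(2π N)(N/e)^N and (2N)! ~ sqrt(2π·2N)·(2N/e)^(2N).
  (N!)^2/(2N)! ~ (2π N)^(2/2) (N/e)^(2N) / [sqrt(2π·2N) (2N/e)^(2N)]
     = (2π N)^(2/2) / sqrt(2π·2N) · (N/(2N))^(2N)
     = (2π N)^((2−1)/2) / sqrt(2) · 2^(−2N).
Since 2^2 > 1, the factor 2^(−2N) decays exponentially, so the ratio → 0. Substituting N = 25n gives the stated form.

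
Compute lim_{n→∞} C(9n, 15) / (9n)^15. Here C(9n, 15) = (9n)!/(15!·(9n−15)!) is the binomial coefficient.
lim = 1/15! = 1/1307674368000

With N = 9n → ∞: C(N, 15) / N^15 = [N(N−1)…(N−14)] / (15! · N^15) = (1/15!) · 1 · (1 − 1/(9n)) · … · (1 − 14/(9n)). Each factor → 1 as N → ∞, so the limit is 1/15! = 1/1307674368000.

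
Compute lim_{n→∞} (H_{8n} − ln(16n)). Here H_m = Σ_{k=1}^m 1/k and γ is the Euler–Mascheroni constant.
lim = −ln 2 + γ

By Euler-Maclaurin, H_m = ln m + γ + O(1/m). So
  H_{8n} − ln(16n) = ln(8n) + γ − ln(16n) + O(1/n)
                       = ln(8/16) + γ + O(1/n).
Hence the limit is ln(8/16) + γ (= −ln 2).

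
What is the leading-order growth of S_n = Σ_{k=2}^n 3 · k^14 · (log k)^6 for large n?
S_n ~ n^15 · (log n)^6 / 5

By integral comparison, S_n = ∫_1^n 3 · x^14 · (log x)^6 dx + O(n^14 · (log n)^6). For the integral, the leading term of ∫_1^n x^14 (log x)^6 dx is n^15/15 · (log n)^6 (by repeated integration by parts; each step lowers the log-exponent and produces a relatively O(1/log n) correction). Hence S_n ~ n^15 · (log n)^6 / 5.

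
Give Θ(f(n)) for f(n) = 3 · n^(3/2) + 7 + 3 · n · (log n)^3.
f(n) ∈ Θ(n^(3/2))

Compare the terms by growth order. For large n, n^a · (log n)^b dominates n^a' · (log n)^b' iff a > a', or (a = a' and b > b'). Ranking the 3 terms shows the dominant one is 3 · n^(3/2). Hence f(n) ∈ Θ(n^(3/2)).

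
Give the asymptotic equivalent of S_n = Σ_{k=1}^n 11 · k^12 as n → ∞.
S_n ~ 11 · n^13 / 13

By integral comparison (Euler-Maclaurin), Σ_{k=1}^n 11 · k^12 = 11 · ∫_0^n x^12 dx + O(n^12) = 11 · n^13/13 + O(n^12). (Equivalently, Faulhaber's formula gives the same leading term.)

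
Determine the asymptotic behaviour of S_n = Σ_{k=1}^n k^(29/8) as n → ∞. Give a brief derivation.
S_n ~ (8/37) · n^(37/8)

Integral comparison: Σ_{k=1}^n k^(29/8) = ∫_0^n x^(29/8) dx + O(n^(29/8)). The integral is n^(1 + 29/8) / (1 + 29/8) = n^((29+8)/8) / ((29+8)/8) = (8/37) · n^(37/8).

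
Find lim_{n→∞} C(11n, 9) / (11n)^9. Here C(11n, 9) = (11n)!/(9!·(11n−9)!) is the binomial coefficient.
lim = 1/9! = 1/362880

With N = 11n → ∞: C(N, 9) / N^9 = [N(N−1)…(N−8)] / (9! · N^9) = (1/9!) · 1 · (1 − 1/(11n)) · … · (1 − 8/(11n)). Each factor → 1 as N → ∞, so the limit is 1/9! = 1/362880.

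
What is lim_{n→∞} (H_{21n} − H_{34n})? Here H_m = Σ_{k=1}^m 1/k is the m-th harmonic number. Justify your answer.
lim = ln(21/34)

Euler-Maclaurin gives H_m = ln m + γ + 1/(2m) + O(1/m^2). The γ and O(1/m) terms cancel in the difference:
  H_{21n} − H_{34n} = ln(21n) − ln(34n) + O(1/n) = ln(21/34) + O(1/n).
Hence the limit is ln(21/34).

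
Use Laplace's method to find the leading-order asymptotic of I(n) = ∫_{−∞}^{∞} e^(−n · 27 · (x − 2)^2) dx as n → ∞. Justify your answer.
I(n) = sqrt(π/(27n))

Here φ(x) = 27 · (x − 2)^2 has its unique minimum at x* = 2 with φ(x*) = 0 and φ''(x*) = 54. Laplace's method gives
  I(n) ~ e^(−n φ(x*)) · sqrt(2π / (n · φ''(x*))) = sqrt(2π / (54n)) = sqrt(π/(27n)).
This is exact: substituting u = (x − 2)·sqrt(27n) gives I(n) = (1/sqrt(27n)) ∫_{−∞}^{∞} e^(−u^2) du = sqrt(π/(27n)).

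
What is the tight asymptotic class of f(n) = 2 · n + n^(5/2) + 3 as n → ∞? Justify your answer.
f(n) ∈ Θ(n^(5/2))

Compare the terms by growth order. For large n, n^a · (log n)^b dominates n^a' · (log n)^b' iff a > a', or (a = a' and b > b'). Ranking the 3 terms shows the dominant one is n^(5/2). Hence f(n) ∈ Θ(n^(5/2)).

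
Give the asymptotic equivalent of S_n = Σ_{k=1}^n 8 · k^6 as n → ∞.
S_n ~ 8 · n^7 / 7

By integral comparison (Euler-Maclaurin), Σ_{k=1}^n 8 · k^6 = 8 · ∫_0^n x^6 dx + O(n^6) = 8 · n^7/7 + O(n^6). (Equivalently, Faulhaber's formula gives the same leading term.)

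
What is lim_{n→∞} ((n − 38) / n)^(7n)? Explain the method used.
lim = e^(−266)

Rewrite as (1 − 38/n)^(7n). By the standard limit (1 + x/n)^n → e^x, we have (1 − 38/n)^n → e^(−38), and raising to the 7th power gives e^(−266).
More precisely, ln[(1 − 38/n)^(7n)] = 7n · ln(1 − 38/n) = 7n · (-38/n + O(1/n^2)) = -266 + O(1/n) → -266.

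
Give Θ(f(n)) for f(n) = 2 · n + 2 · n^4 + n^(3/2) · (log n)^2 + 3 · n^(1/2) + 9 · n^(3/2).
f(n) ∈ Θ(n^4)

Compare the terms by growth order. For large n, n^a · (log n)^b dominates n^a' · (log n)^b' iff a > a', or (a = a' and b > b'). Ranking the 5 terms shows the dominant one is 2 · n^4. Hence f(n) ∈ Θ(n^4).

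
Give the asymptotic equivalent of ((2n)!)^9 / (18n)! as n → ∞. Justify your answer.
((2n)!)^9/(18n)! ~ ((2π·2n)^(8/2) / 3) · 9^(−9·2n)  →  0

Write N = 2n. Stirling: N! ~ sqrt(2π N)(N/e)^N and (9N)! ~ sqrt(2π·9N)·(9N/e)^(9N).
  (N!)^9/(9N)! ~ (2π N)^(9/2) (N/e)^(9N) / [sqrt(2π·9N) (9N/e)^(9N)]
     = (2π N)^(9/2) / sqrt(2π·9N) · (N/(9N))^(9N)
     = (2π N)^((9−1)/2) / 3 · 9^(−9N).
Since 9^9 > 1, the factor 9^(−9N) decays exponentially, so the ratio → 0. Substituting N = 2n gives the stated form.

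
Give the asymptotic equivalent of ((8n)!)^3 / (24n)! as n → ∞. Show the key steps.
((8n)!)^3/(24n)! ~ ((2π·8n)^(2/2) / sqrt(3)) · 3^(−3·8n)  →  0

Write N = 8n. Stirling: N! ~ sqrt(2π N)(N/e)^N and (3N)! ~ sqrt(2π·3N)·(3N/e)^(3N).
  (N!)^3/(3N)! ~ (2π N)^(3/2) (N/e)^(3N) / [sqrt(2π·3N) (3N/e)^(3N)]
     = (2π N)^(3/2) / sqrt(2π·3N) · (N/(3N))^(3N)
     = (2π N)^((3−1)/2) / sqrt(3) · 3^(−3N).
Since 3^3 > 1, the factor 3^(−3N) decays exponentially, so the ratio → 0. Substituting N = 8n gives the stated form.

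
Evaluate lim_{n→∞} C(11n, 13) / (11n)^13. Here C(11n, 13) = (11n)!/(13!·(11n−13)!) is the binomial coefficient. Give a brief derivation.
lim = 1/13! = 1/6227020800

With N = 11n → ∞: C(N, 13) / N^13 = [N(N−1)…(N−12)] / (13! · N^13) = (1/13!) · 1 · (1 − 1/(11n)) · … · (1 − 12/(11n)). Each factor → 1 as N → ∞, so the limit is 1/13! = 1/6227020800.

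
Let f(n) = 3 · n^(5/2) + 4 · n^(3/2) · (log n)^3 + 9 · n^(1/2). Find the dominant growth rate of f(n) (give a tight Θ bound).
f(n) ∈ Θ(n^(5/2))

Compare the terms by growth order. For large n, n^a · (log n)^b dominates n^a' · (log n)^b' iff a > a', or (a = a' and b > b'). Ranking the 3 terms shows the dominant one is 3 · n^(5/2). Hence f(n) ∈ Θ(n^(5/2)).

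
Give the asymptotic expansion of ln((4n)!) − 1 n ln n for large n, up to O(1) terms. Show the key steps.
ln((4n)!) − 1 n ln n = 3 n ln n + 4(ln 4 − 1) n + (1/2) ln(2π·4n) + O(1/n)

Stirling: ln((4n)!) = 4n ln(4n) − 4n + (1/2) ln(2π·4n) + O(1/n).
Expand 4n ln(4n) = 4n (ln n + ln 4) = 4n ln n + 4n ln 4.
Subtract 1n ln n: leading term is (4 − 1) n ln n = 3 n ln n. The next term is 4n ln 4 − 4n = 4(ln 4 − 1) n. Then the (1/2) ln(2π·4n) correction.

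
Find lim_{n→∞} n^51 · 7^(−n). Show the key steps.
lim = 0

Exponentials with base > 1 dominate every fixed polynomial: for any fixed c, n^c / 7^n → 0 as n → ∞ (e.g. by the ratio test, or by writing 7^n = e^(n ln 7) and noting e^(n ln 7) / n^c → ∞). Hence n^51 · 7^(−n) = n^51 / 7^n → 0.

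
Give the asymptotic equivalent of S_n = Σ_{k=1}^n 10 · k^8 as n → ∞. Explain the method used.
S_n ~ 10 · n^9 / 9

By integral comparison (Euler-Maclaurin), Σ_{k=1}^n 10 · k^8 = 10 · ∫_0^n x^8 dx + O(n^8) = 10 · n^9/9 + O(n^8). (Equivalently, Faulhaber's formula gives the same leading term.)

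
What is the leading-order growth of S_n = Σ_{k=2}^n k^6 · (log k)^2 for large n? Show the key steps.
S_n ~ n^7 · (log n)^2 / 7

By integral comparison, S_n = ∫_1^n x^6 · (log x)^2 dx + O(n^6 · (log n)^2). For the integral, the leading term of ∫_1^n x^6 (log x)^2 dx is n^7/7 · (log n)^2 (by repeated integration by parts; each step lowers the log-exponent and produces a relatively O(1/log n) correction). Hence S_n ~ n^7 · (log n)^2 / 7.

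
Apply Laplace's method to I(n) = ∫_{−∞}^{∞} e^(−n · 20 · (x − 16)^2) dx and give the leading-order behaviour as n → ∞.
I(n) = sqrt(π/(20n))

Here φ(x) = 20 · (x − 16)^2 has its unique minimum at x* = 16 with φ(x*) = 0 and φ''(x*) = 40. Laplace's method gives
  I(n) ~ e^(−n φ(x*)) · sqrt(2π / (n · φ''(x*))) = sqrt(2π / (40n)) = sqrt(π/(20n)).
This is exact: substituting u = (x − 16)·sqrt(20n) gives I(n) = (1/sqrt(20n)) ∫_{−∞}^{∞} e^(−u^2) du = sqrt(π/(20n)).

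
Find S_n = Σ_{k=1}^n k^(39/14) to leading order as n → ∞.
S_n ~ (14/53) · n^(53/14)

Integral comparison: Σ_{k=1}^n k^(39/14) = ∫_0^n x^(39/14) dx + O(n^(39/14)). The integral is n^(1 + 39/14) / (1 + 39/14) = n^((39+14)/14) / ((39+14)/14) = (14/53) · n^(53/14).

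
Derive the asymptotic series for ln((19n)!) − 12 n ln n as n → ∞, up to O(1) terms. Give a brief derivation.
ln((19n)!) − 12 n ln n = 7 n ln n + 19(ln 19 − 1) n + (1/2) ln(2π·19n) + O(1/n)

Stirling: ln((19n)!) = 19n ln(19n) − 19n + (1/2) ln(2π·19n) + O(1/n).
Expand 19n ln(19n) = 19n (ln n + ln 19) = 19n ln n + 19n ln 19.
Subtract 12n ln n: leading term is (19 − 12) n ln n = 7 n ln n. The next term is 19n ln 19 − 19n = 19(ln 19 − 1) n. Then the (1/2) ln(2π·19n) correction.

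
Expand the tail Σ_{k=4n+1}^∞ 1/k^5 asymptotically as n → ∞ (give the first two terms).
Σ_{k>4n} 1/k^5 = 1/(4 · (4n)^4) − 1/(2 · (4n)^5) + O(1/(4n)^6)

Compare to the integral: ∫_{4n}^∞ x^(−5) dx = [−x^(−4)/4]_{4n}^∞ = 1/((5−1)·(4n)^4). The Euler-Maclaurin correction adds −f(4n)/2 = −1/(2·(4n)^5). Euler-Maclaurin then gives
  Σ_{k>4n} 1/k^5 = ∫_{4n}^∞ dx/x^5 − 1/(2·(4n)^5) + O(1/(4n)^6).
(Equivalently this is ζ(5) − Σ_{k≤4n} 1/k^5.)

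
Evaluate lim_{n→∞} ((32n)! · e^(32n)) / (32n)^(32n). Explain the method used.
lim = ∞

Stirling: (32n)! ~ sqrt(2π·32n) · (32n/e)^(32n). Hence
  (32n)! · e^(32n) / (32n)^(32n) ~ sqrt(2π·32n) = sqrt(2π·32) · sqrt(n) → ∞.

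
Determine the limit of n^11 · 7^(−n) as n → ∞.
lim = 0

Exponentials with base > 1 dominate every fixed polynomial: for any fixed c, n^c / 7^n → 0 as n → ∞ (e.g. by the ratio test, or by writing 7^n = e^(n ln 7) and noting e^(n ln 7) / n^c → ∞). Hence n^11 · 7^(−n) = n^11 / 7^n → 0.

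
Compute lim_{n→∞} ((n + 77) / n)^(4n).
lim = e^308

Rewrite as (1 + 77/n)^(4n). By the standard limit (1 + x/n)^n → e^x, we have (1 + 77/n)^n → e^77, and raising to the 4th power gives e^308.
More precisely, ln[(1 + 77/n)^(4n)] = 4n · ln(1 + 77/n) = 4n · (77/n + O(1/n^2)) = 308 + O(1/n) → 308.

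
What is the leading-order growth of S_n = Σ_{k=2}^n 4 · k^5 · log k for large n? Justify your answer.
S_n ~ 2 · n^6 log n / 3 − n^6 / 9

By integral comparison, S_n = ∫_1^n 4 · x^5 · log x dx + O(n^5 · log n). For the integral, ∫ x^5 log x dx = n^6 log n / 6 − n^6/36 (integration by parts). Hence S_n ~ 2 · n^6 log n / 3 − n^6 / 9.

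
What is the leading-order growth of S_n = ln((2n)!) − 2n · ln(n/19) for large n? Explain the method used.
S_n ~ 2n · (ln 38 − 1) + O(ln n)

Stirling: ln((2n)!) = 2n ln(2n) − 2n + O(ln n).
  S_n = 2n ln(2n) − 2n − 2n ln(n/19) + O(ln n)
      = 2n ln(2n) − 2n ln n + 2n ln 19 − 2n + O(ln n)
      = 2n ln 2 + 2n ln 19 − 2n + O(ln n)
      = 2n (ln 38 − 1) + O(ln n).
Numerically ln(38) − 1 ≈ 2.6376.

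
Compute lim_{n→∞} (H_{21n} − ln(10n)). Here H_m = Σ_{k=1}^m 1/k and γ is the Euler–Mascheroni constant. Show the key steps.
lim = ln(21/10) + γ

By Euler-Maclaurin, H_m = ln m + γ + O(1/m). So
  H_{21n} − ln(10n) = ln(21n) + γ − ln(10n) + O(1/n)
                       = ln(21/10) + γ + O(1/n).
Hence the limit is ln(21/10) + γ.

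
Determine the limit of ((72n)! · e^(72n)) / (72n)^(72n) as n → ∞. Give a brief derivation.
lim = ∞

Stirling: (72n)! ~ sqrt(2π·72n) · (72n/e)^(72n). Hence
  (72n)! · e^(72n) / (72n)^(72n) ~ sqrt(2π·72n) = sqrt(2π·72) · sqrt(n) → ∞.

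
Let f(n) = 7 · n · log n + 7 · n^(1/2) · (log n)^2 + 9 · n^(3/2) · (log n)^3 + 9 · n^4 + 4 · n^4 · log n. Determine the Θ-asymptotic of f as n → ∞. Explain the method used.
f(n) ∈ Θ(n^4 · log n)

Compare the terms by growth order. For large n, n^a · (log n)^b dominates n^a' · (log n)^b' iff a > a', or (a = a' and b > b'). Ranking the 5 terms shows the dominant one is 4 · n^4 · log n. Hence f(n) ∈ Θ(n^4 · log n).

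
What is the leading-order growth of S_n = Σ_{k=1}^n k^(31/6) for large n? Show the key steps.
S_n ~ (6/37) · n^(37/6)

Integral comparison: Σ_{k=1}^n k^(31/6) = ∫_0^n x^(31/6) dx + O(n^(31/6)). The integral is n^(1 + 31/6) / (1 + 31/6) = n^((31+6)/6) / ((31+6)/6) = (6/37) · n^(37/6).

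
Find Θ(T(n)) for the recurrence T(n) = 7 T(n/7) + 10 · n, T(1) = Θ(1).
T(n) = Θ(n log n)

log_7 7 = 1, and f(n) = 10 · n = Θ(n^(log_7 7)). This is Case 2 of the master theorem: T(n) = Θ(f(n) · log n) = Θ(n log n).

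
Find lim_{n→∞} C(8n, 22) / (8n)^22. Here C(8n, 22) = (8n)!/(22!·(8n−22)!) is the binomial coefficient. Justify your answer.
lim = 1/22! = 1/1124000727777607680000

With N = 8n → ∞: C(N, 22) / N^22 = [N(N−1)…(N−21)] / (22! · N^22) = (1/22!) · 1 · (1 − 1/(8n)) · … · (1 − 21/(8n)). Each factor → 1 as N → ∞, so the limit is 1/22! = 1/1124000727777607680000.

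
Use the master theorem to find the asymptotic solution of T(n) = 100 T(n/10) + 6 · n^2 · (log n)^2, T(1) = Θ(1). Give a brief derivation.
T(n) = Θ(n^2 · (log n)^3)

Here log_10 100 = 2 and f(n) = 6 · n^2 · (log n)^2 = Θ(n^(log_10 100) · (log n)^2). This is the extended Case 2 of the master theorem (f matches the critical exponent up to log factors), giving T(n) = Θ(n^(log_10 100) · (log n)^(2+1)) = Θ(n^2 · (log n)^3).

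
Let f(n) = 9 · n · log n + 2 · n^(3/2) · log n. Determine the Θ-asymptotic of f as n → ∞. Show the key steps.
f(n) ∈ Θ(n^(3/2) · log n)

Compare the terms by growth order. For large n, n^a · (log n)^b dominates n^a' · (log n)^b' iff a > a', or (a = a' and b > b'). Ranking the 2 terms shows the dominant one is 2 · n^(3/2) · log n. Hence f(n) ∈ Θ(n^(3/2) · log n).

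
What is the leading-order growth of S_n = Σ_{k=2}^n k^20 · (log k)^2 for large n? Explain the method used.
S_n ~ n^21 · (log n)^2 / 21

By integral comparison, S_n = ∫_1^n x^20 · (log x)^2 dx + O(n^20 · (log n)^2). For the integral, the leading term of ∫_1^n x^20 (log x)^2 dx is n^21/21 · (log n)^2 (by repeated integration by parts; each step lowers the log-exponent and produces a relatively O(1/log n) correction). Hence S_n ~ n^21 · (log n)^2 / 21.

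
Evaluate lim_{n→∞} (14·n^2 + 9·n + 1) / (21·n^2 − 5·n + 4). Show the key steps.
lim = 14/21 = 2/3

For large n the leading n^2 terms dominate both numerator and denominator. Dividing top and bottom by n^2, every other term tends to 0, leaving 14/21 = 2/3.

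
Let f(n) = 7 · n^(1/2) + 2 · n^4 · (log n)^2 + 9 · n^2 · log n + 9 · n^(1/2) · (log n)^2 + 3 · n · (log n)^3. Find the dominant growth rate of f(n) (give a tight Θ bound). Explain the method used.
f(n) ∈ Θ(n^4 · (log n)^2)

Compare the terms by growth order. For large n, n^a · (log n)^b dominates n^a' · (log n)^b' iff a > a', or (a = a' and b > b'). Ranking the 5 terms shows the dominant one is 2 · n^4 · (log n)^2. Hence f(n) ∈ Θ(n^4 · (log n)^2).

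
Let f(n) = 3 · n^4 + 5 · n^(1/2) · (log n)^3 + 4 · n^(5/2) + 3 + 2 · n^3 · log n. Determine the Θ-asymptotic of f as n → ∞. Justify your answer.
f(n) ∈ Θ(n^4)

Compare the terms by growth order. For large n, n^a · (log n)^b dominates n^a' · (log n)^b' iff a > a', or (a = a' and b > b'). Ranking the 5 terms shows the dominant one is 3 · n^4. Hence f(n) ∈ Θ(n^4).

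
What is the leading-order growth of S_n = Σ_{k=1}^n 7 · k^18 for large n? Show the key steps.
S_n ~ 7 · n^19 / 19

By integral comparison (Euler-Maclaurin), Σ_{k=1}^n 7 · k^18 = 7 · ∫_0^n x^18 dx + O(n^18) = 7 · n^19/19 + O(n^18). (Equivalently, Faulhaber's formula gives the same leading term.)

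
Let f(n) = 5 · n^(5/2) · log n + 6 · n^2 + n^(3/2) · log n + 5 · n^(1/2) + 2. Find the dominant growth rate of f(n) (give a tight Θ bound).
f(n) ∈ Θ(n^(5/2) · log n)

Compare the terms by growth order. For large n, n^a · (log n)^b dominates n^a' · (log n)^b' iff a > a', or (a = a' and b > b'). Ranking the 5 terms shows the dominant one is 5 · n^(5/2) · log n. Hence f(n) ∈ Θ(n^(5/2) · log n).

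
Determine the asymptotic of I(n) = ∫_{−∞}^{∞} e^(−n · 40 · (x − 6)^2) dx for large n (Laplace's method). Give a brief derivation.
I(n) = sqrt(π/(40n))

Here φ(x) = 40 · (x − 6)^2 has its unique minimum at x* = 6 with φ(x*) = 0 and φ''(x*) = 80. Laplace's method gives
  I(n) ~ e^(−n φ(x*)) · sqrt(2π / (n · φ''(x*))) = sqrt(2π / (80n)) = sqrt(π/(40n)).
This is exact: substituting u = (x − 6)·sqrt(40n) gives I(n) = (1/sqrt(40n)) ∫_{−∞}^{∞} e^(−u^2) du = sqrt(π/(40n)).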